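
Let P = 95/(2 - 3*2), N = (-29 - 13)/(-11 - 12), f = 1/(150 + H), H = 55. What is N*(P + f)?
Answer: -408891/9430 ≈ -43.361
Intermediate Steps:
f = 1/205 (f = 1/(150 + 55) = 1/205 ≈ 0.0048781)
N = 42/23 (N = -42/(-23) = -42*(-1/23) = 42/23 ≈ 1.8261)
P = -95/4 (P = 95/(2 - 6) = 95/(-4) = 95*(-¼) = -95/4 ≈ -23.750)
N*(P + f) = 42*(-95/4 + 1/205)/23 = (42/23)*(-19471/820) = -408891/9430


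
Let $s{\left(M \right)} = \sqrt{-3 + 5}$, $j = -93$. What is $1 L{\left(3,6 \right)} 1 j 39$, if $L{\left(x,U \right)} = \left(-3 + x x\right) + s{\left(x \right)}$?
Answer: $-21762 - 3627 \sqrt{2} \approx -26891.0$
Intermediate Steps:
$s{\left(M \right)} = \sqrt{2}$
$L{\left(x,U \right)} = -3 + \sqrt{2} + x^{2}$ ($L{\left(x,U \right)} = \left(-3 + x x\right) + \sqrt{2} = \left(-3 + x^{2}\right) + \sqrt{2} = -3 + \sqrt{2} + x^{2}$)
$1 L{\left(3,6 \right)} 1 j 39 = 1 \left(-3 + \sqrt{2} + 3^{2}\right) 1 \left(-93\right) 39 = 1 \left(-3 + \sqrt{2} + 9\right) 1 \left(-93\right) 39 = 1 \left(6 + \sqrt{2}\right) 1 \left(-93\right) 39 = \left(6 + \sqrt{2}\right) 1 \left(-93\right) 39 = \left(6 + \sqrt{2}\right) \left(-93\right) 39 = \left(-558 - 93 \sqrt{2}\right) 39 = -21762 - 3627 \sqrt{2}$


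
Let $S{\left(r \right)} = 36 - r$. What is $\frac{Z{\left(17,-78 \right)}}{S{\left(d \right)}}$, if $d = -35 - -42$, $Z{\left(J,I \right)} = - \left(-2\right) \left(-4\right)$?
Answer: $- \frac{8}{29} \approx -0.27586$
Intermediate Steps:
$Z{\left(J,I \right)} = -8$ ($Z{\left(J,I \right)} = \left(-1\right) 8 = -8$)
$d = 7$ ($d = -35 + 42 = 7$)
$\frac{Z{\left(17,-78 \right)}}{S{\left(d \right)}} = - \frac{8}{36 - 7} = - \frac{8}{29}$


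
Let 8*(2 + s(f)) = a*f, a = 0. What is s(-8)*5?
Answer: -10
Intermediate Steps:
s(f) = -2 (s(f) = -2 + (0*f)/8 = -2 + (⅛)*0 = -2 + 0 = -2)
s(-8)*5 = -2*5 = -10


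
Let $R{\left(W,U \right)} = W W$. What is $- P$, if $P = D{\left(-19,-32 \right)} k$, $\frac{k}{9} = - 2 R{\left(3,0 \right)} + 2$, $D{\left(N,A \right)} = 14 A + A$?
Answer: $-69120$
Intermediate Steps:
$R{\left(W,U \right)} = W^{2}$
$D{\left(N,A \right)} = 15 A$
$k = -144$ ($k = 9 \left(- 2 \cdot 3^{2} + 2\right) = 9 \left(\left(-2\right) 9 + 2\right) = 9 \left(-18 + 2\right) = 9 \left(-16\right) = -144$)
$P = 69120$ ($P = 15 \left(-32\right) \left(-144\right) = \left(-480\right) \left(-144\right) = 69120$)
$- P = \left(-1\right) 69120 = -69120$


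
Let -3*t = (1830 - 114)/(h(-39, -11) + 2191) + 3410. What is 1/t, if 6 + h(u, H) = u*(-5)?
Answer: -1785/2029379 ≈ -0.00087958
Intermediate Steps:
h(u, H) = -6 - 5*u (h(u, H) = -6 + u*(-5) = -6 - 5*u)
t = -2029379/1785 (t = -((1830 - 114)/((-6 - 5*(-39)) + 2191) + 3410)/3 = -(1716/((-6 + 195) + 2191) + 3410)/3 = -(1716/(189 + 2191) + 3410)/3 = -(1716/2380 + 3410)/3 = -(1716*(1/2380) + 3410)/3 = -(429/595 + 3410)/3 = -⅓*2029379/595 = -2029379/1785 ≈ -1136.9)
1/t = 1/(-2029379/1785) = -1785/2029379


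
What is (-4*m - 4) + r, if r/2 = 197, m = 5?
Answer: 370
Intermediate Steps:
r = 394 (r = 2*197 = 394)
(-4*m - 4) + r = (-4*5 - 4) + 394 = (-20 - 4) + 394 = -24 + 394 = 370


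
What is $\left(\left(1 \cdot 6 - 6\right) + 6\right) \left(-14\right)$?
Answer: $-84$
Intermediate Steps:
$\left(\left(1 \cdot 6 - 6\right) + 6\right) \left(-14\right) = \left(\left(6 - 6\right) + 6\right) \left(-14\right) = \left(0 + 6\right) \left(-14\right) = 6 \left(-14\right) = -84$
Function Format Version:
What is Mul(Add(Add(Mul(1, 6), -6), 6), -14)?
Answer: -84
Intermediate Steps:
Mul(Add(Add(Mul(1, 6), -6), 6), -14) = Mul(Add(Add(6, -6), 6), -14) = Mul(Add(0, 6), -14) = Mul(6, -14) = -84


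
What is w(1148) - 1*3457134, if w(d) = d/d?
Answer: -3457133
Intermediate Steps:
w(d) = 1
w(1148) - 1*3457134 = 1 - 1*3457134 = 1 - 3457134 = -3457133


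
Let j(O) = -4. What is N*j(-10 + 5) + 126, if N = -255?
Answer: 1146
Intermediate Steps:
N*j(-10 + 5) + 126 = -255*(-4) + 126 = 1020 + 126 = 1146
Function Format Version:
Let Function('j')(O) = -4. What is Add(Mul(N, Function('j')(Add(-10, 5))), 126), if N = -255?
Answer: 1146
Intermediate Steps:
Add(Mul(N, Function('j')(Add(-10, 5))), 126) = Add(Mul(-255, -4), 126) = Add(1020, 126) = 1146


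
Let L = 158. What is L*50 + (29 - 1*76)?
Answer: 7853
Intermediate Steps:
L*50 + (29 - 1*76) = 158*50 + (29 - 1*76) = 7900 + (29 - 76) = 7900 - 47 = 7853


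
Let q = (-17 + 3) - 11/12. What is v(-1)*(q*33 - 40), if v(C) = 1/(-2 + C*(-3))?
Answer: -2129/4 ≈ -532.25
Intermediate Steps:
q = -179/12 (q = -14 - 11*1/12 = -14 - 11/12 = -179/12 ≈ -14.917)
v(C) = 1/(-2 - 3*C)
v(-1)*(q*33 - 40) = (-1/(2 + 3*(-1)))*(-179/12*33 - 40) = (-1/(2 - 3))*(-1969/4 - 40) = -1/(-1)*(-2129/4) = -1*(-1)*(-2129/4) = 1*(-2129/4) = -2129/4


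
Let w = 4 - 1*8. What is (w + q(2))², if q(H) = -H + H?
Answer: 16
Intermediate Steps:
w = -4 (w = 4 - 8 = -4)
q(H) = 0
(w + q(2))² = (-4 + 0)² = (-4)² = 16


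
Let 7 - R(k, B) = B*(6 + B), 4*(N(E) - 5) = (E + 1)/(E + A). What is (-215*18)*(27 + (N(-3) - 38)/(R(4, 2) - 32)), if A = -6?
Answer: -4411585/41 ≈ -1.0760e+5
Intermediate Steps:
N(E) = 5 + (1 + E)/(4*(-6 + E)) (N(E) = 5 + ((E + 1)/(E - 6))/4 = 5 + ((1 + E)/(-6 + E))/4 = 5 + (1 + E)/(4*(-6 + E)))
R(k, B) = 7 - B*(6 + B)
(-215*18)*(27 + (N(-3) - 38)/(R(4, 2) - 32)) = (-215*18)*(27 + (7*(-17 + 3*(-3))/(4*(-6 - 3)) - 38)/((7 - 1*2² - 6*2) - 32)) = -3870*(27 + ((7/4)*(-17 - 9)/(-9) - 38)/((7 - 1*4 - 12) - 32)) = -3870*(27 + ((7/4)*(-⅑)*(-26) - 38)/((7 - 4 - 12) - 32)) = -3870*(27 + (91/18 - 38)/(-9 - 32)) = -3870*(27 - 593/18/(-41)) = -3870*(27 - 593/18*(-1/41)) = -3870*(27 + 593/738) = -3870*20519/738 = -4411585/41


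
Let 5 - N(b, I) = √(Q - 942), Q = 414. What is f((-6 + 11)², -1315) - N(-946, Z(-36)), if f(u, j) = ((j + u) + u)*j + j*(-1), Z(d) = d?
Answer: 1664785 + 4*I*√33 ≈ 1.6648e+6 + 22.978*I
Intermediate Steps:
N(b, I) = 5 - 4*I*√33 (N(b, I) = 5 - √(414 - 942) = 5 - √(-528) = 5 - 4*I*√33)
f(u, j) = -j + j*(j + 2*u) (f(u, j) = (j + 2*u)*j - j = j*(j + 2*u) - j = -j + j*(j + 2*u))
f((-6 + 11)², -1315) - N(-946, Z(-36)) = -1315*(-1 - 1315 + 2*(-6 + 11)²) - (5 - 4*I*√33) = -1315*(-1 - 1315 + 2*5²) + (-5 + 4*I*√33) = -1315*(-1 - 1315 + 2*25) + (-5 + 4*I*√33) = -1315*(-1 - 1315 + 50) + (-5 + 4*I*√33) = -1315*(-1266) + (-5 + 4*I*√33) = 1664790 + (-5 + 4*I*√33) = 1664785 + 4*I*√33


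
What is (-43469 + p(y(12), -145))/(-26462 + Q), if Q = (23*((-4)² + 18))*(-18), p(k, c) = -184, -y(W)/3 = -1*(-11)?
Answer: 43653/40538 ≈ 1.0768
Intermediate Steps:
y(W) = -33 (y(W) = -(-3)*(-11) = -3*11 = -33)
Q = -14076 (Q = (23*(16 + 18))*(-18) = (23*34)*(-18) = 782*(-18) = -14076)
(-43469 + p(y(12), -145))/(-26462 + Q) = (-43469 - 184)/(-26462 - 14076) = -43653/(-40538) = -43653*(-1/40538) = 43653/40538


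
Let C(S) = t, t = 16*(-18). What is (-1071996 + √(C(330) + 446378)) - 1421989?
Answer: -2493985 + √446090 ≈ -2.4933e+6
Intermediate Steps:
t = -288
C(S) = -288
(-1071996 + √(C(330) + 446378)) - 1421989 = (-1071996 + √(-288 + 446378)) - 1421989 = (-1071996 + √446090) - 1421989 = -2493985 + √446090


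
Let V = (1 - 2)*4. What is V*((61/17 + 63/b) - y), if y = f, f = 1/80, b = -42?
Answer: -2823/340 ≈ -8.3029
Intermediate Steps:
f = 1/80 ≈ 0.012500
y = 1/80 ≈ 0.012500
V = -4 (V = -1*4 = -4)
V*((61/17 + 63/b) - y) = -4*((61/17 + 63/(-42)) - 1*1/80) = -4*((61*(1/17) + 63*(-1/42)) - 1/80) = -4*((61/17 - 3/2) - 1/80) = -4*(71/34 - 1/80) = -4*2823/1360 = -2823/340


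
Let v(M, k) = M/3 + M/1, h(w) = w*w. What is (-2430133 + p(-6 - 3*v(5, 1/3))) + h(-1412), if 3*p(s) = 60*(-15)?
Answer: -436689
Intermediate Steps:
h(w) = w**2
v(M, k) = 4*M/3 (v(M, k) = M*(1/3) + M*1 = M/3 + M = 4*M/3)
p(s) = -300 (p(s) = (60*(-15))/3 = (1/3)*(-900) = -300)
(-2430133 + p(-6 - 3*v(5, 1/3))) + h(-1412) = (-2430133 - 300) + (-1412)**2 = -2430433 + 1993744 = -436689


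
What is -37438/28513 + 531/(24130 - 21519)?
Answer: -82610215/74447443 ≈ -1.1096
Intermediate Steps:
-37438/28513 + 531/(24130 - 21519) = -37438*1/28513 + 531/2611 = -37438/28513 + 531*(1/2611) = -37438/28513 + 531/2611 = -82610215/74447443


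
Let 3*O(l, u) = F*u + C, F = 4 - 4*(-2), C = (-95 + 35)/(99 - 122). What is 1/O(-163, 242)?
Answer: 23/22284 ≈ 0.0010321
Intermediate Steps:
C = 60/23 (C = -60/(-23) = -60*(-1/23) = 60/23 ≈ 2.6087)
F = 12 (F = 4 + 8 = 12)
O(l, u) = 20/23 + 4*u (O(l, u) = (12*u + 60/23)/3 = (60/23 + 12*u)/3 = 20/23 + 4*u)
1/O(-163, 242) = 1/(20/23 + 4*242) = 1/(20/23 + 968) = 1/(22284/23) = 23/22284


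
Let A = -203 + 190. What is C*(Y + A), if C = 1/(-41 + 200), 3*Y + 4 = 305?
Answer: 262/477 ≈ 0.54927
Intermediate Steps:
Y = 301/3 (Y = -4/3 + (⅓)*305 = -4/3 + 305/3 = 301/3 ≈ 100.33)
A = -13
C = 1/159 ≈ 0.0062893
C*(Y + A) = (301/3 - 13)/159 = (1/159)*(262/3) = 262/477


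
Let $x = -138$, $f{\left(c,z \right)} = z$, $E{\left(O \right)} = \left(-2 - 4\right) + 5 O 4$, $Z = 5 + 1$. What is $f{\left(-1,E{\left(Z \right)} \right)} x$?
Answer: $-15732$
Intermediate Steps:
$Z = 6$
$E{\left(O \right)} = -6 + 20 O$
$f{\left(-1,E{\left(Z \right)} \right)} x = \left(-6 + 20 \cdot 6\right) \left(-138\right) = \left(-6 + 120\right) \left(-138\right) = 114 \left(-138\right) = -15732$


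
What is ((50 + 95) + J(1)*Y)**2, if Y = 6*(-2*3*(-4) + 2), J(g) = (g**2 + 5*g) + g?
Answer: 1530169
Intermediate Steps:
J(g) = g**2 + 6*g
Y = 156 (Y = 6*(-6*(-4) + 2) = 6*(24 + 2) = 6*26 = 156)
((50 + 95) + J(1)*Y)**2 = ((50 + 95) + (1*(6 + 1))*156)**2 = (145 + (1*7)*156)**2 = (145 + 7*156)**2 = (145 + 1092)**2 = 1237**2 = 1530169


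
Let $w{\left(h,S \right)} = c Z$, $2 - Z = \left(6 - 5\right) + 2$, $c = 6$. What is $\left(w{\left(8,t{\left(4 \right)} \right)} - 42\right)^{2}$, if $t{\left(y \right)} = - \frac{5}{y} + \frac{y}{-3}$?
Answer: $2304$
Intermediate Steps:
$t{\left(y \right)} = - \frac{5}{y} - \frac{y}{3}$ ($t{\left(y \right)} = - \frac{5}{y} + y \left(- \frac{1}{3}\right) = - \frac{5}{y} - \frac{y}{3}$)
$Z = -1$ ($Z = 2 - \left(\left(6 - 5\right) + 2\right) = 2 - \left(1 + 2\right) = 2 - 3 = -1$)
$w{\left(h,S \right)} = -6$ ($w{\left(h,S \right)} = 6 \left(-1\right) = -6$)
$\left(w{\left(8,t{\left(4 \right)} \right)} - 42\right)^{2} = \left(-6 - 42\right)^{2} = \left(-48\right)^{2} = 2304$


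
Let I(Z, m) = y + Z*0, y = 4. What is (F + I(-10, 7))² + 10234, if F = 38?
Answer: 11998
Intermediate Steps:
I(Z, m) = 4 (I(Z, m) = 4 + Z*0 = 4 + 0 = 4)
(F + I(-10, 7))² + 10234 = (38 + 4)² + 10234 = 42² + 10234 = 1764 + 10234 = 11998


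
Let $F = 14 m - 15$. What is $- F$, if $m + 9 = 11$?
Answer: $-13$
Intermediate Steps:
$m = 2$ ($m = -9 + 11 = 2$)
$F = 13$ ($F = 14 \cdot 2 - 15 = 28 - 15 = 13$)
$- F = \left(-1\right) 13 = -13$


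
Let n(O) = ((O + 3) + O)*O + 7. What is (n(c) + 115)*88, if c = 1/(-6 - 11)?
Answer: 3098392/289 ≈ 10721.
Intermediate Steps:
c = -1/17 (c = 1/(-17) = -1/17 ≈ -0.058824)
n(O) = 7 + O*(3 + 2*O) (n(O) = ((3 + O) + O)*O + 7 = (3 + 2*O)*O + 7 = O*(3 + 2*O) + 7 = 7 + O*(3 + 2*O))
(n(c) + 115)*88 = ((7 + 2*(-1/17)**2 + 3*(-1/17)) + 115)*88 = ((7 + 2*(1/289) - 3/17) + 115)*88 = ((7 + 2/289 - 3/17) + 115)*88 = (1974/289 + 115)*88 = (35209/289)*88 = 3098392/289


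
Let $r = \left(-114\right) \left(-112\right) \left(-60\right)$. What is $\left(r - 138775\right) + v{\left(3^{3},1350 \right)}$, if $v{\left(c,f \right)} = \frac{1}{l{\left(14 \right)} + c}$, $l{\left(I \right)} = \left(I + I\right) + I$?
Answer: $- \frac{62434994}{69} \approx -9.0486 \cdot 10^{5}$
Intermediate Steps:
$r = -766080$ ($r = 12768 \left(-60\right) = -766080$)
$l{\left(I \right)} = 3 I$ ($l{\left(I \right)} = 2 I + I = 3 I$)
$v{\left(c,f \right)} = \frac{1}{42 + c}$ ($v{\left(c,f \right)} = \frac{1}{3 \cdot 14 + c} = \frac{1}{42 + c}$)
$\left(r - 138775\right) + v{\left(3^{3},1350 \right)} = \left(-766080 - 138775\right) + \frac{1}{42 + 3^{3}} = -904855 + \frac{1}{42 + 27} = -904855 + \frac{1}{69} = - \frac{62434994}{69}$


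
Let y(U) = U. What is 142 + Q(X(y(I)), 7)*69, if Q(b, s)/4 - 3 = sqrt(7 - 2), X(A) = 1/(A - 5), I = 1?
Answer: 970 + 276*sqrt(5) ≈ 1587.2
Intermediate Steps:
X(A) = 1/(-5 + A)
Q(b, s) = 12 + 4*sqrt(5) (Q(b, s) = 12 + 4*sqrt(7 - 2) = 12 + 4*sqrt(5))
142 + Q(X(y(I)), 7)*69 = 142 + (12 + 4*sqrt(5))*69 = 142 + (828 + 276*sqrt(5)) = 970 + 276*sqrt(5)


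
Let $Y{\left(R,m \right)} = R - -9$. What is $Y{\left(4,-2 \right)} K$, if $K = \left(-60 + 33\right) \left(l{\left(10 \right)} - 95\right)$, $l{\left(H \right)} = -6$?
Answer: $35451$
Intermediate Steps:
$Y{\left(R,m \right)} = 9 + R$ ($Y{\left(R,m \right)} = R + 9 = 9 + R$)
$K = 2727$ ($K = \left(-60 + 33\right) \left(-6 - 95\right) = \left(-27\right) \left(-101\right) = 2727$)
$Y{\left(4,-2 \right)} K = \left(9 + 4\right) 2727 = 13 \cdot 2727 = 35451$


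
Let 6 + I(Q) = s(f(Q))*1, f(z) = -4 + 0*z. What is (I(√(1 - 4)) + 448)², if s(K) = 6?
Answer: 200704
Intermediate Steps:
f(z) = -4 (f(z) = -4 + 0 = -4)
I(Q) = 0 (I(Q) = -6 + 6*1 = -6 + 6 = 0)
(I(√(1 - 4)) + 448)² = (0 + 448)² = 448² = 200704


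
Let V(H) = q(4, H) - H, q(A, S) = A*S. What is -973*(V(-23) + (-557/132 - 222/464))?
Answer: 548998709/7656 ≈ 71708.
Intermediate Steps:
V(H) = 3*H (V(H) = 4*H - H = 3*H)
-973*(V(-23) + (-557/132 - 222/464)) = -973*(3*(-23) + (-557/132 - 222/464)) = -973*(-69 + (-557*1/132 - 222*1/464)) = -973*(-69 + (-557/132 - 111/232)) = -973*(-69 - 35969/7656) = -973*(-564233/7656) = 548998709/7656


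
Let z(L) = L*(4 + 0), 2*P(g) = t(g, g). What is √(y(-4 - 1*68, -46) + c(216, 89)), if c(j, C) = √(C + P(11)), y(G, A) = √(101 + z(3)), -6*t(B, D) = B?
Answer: √(6*√3171 + 36*√113)/6 ≈ 4.4739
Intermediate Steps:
t(B, D) = -B/6
P(g) = -g/12 (P(g) = (-g/6)/2 = -g/12)
z(L) = 4*L (z(L) = L*4 = 4*L)
y(G, A) = √113 (y(G, A) = √(101 + 4*3) = √(101 + 12) = √113)
c(j, C) = √(-11/12 + C) (c(j, C) = √(C - 1/12*11) = √(C - 11/12) = √(-11/12 + C))
√(y(-4 - 1*68, -46) + c(216, 89)) = √(√113 + √(-33 + 36*89)/6) = √(√113 + √(-33 + 3204)/6) = √(√113 + √3171/6)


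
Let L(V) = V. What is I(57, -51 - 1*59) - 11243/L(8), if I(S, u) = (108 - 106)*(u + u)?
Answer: -14763/8 ≈ -1845.4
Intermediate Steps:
I(S, u) = 4*u (I(S, u) = 2*(2*u) = 4*u)
I(57, -51 - 1*59) - 11243/L(8) = 4*(-51 - 1*59) - 11243/8 = 4*(-51 - 59) - 11243/8 = 4*(-110) - 1*11243/8 = -440 - 11243/8 = -14763/8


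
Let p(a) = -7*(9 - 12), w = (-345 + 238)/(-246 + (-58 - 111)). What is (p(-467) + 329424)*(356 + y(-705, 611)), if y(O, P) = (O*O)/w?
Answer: 67965645685815/107 ≈ 6.3519e+11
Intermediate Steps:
w = 107/415 (w = -107/(-246 - 169) = -107/(-415) = -107*(-1/415) = 107/415 ≈ 0.25783)
p(a) = 21 (p(a) = -7*(-3) = 21)
y(O, P) = 415*O**2/107 (y(O, P) = (O*O)/(107/415) = O**2*(415/107) = 415*O**2/107)
(p(-467) + 329424)*(356 + y(-705, 611)) = (21 + 329424)*(356 + (415/107)*(-705)**2) = 329445*(356 + (415/107)*497025) = 329445*(356 + 206265375/107) = 329445*(206303467/107) = 67965645685815/107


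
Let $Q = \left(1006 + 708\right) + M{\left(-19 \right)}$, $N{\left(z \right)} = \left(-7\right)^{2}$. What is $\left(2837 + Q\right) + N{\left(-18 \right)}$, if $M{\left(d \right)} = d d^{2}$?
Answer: $-2259$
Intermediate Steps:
$M{\left(d \right)} = d^{3}$
$N{\left(z \right)} = 49$
$Q = -5145$ ($Q = \left(1006 + 708\right) + \left(-19\right)^{3} = 1714 - 6859 = -5145$)
$\left(2837 + Q\right) + N{\left(-18 \right)} = \left(2837 - 5145\right) + 49 = -2308 + 49 = -2259$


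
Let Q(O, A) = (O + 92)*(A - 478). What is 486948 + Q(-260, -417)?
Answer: 637308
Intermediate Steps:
Q(O, A) = (-478 + A)*(92 + O) (Q(O, A) = (92 + O)*(-478 + A) = (-478 + A)*(92 + O))
486948 + Q(-260, -417) = 486948 + (-43976 - 478*(-260) + 92*(-417) - 417*(-260)) = 486948 + (-43976 + 124280 - 38364 + 108420) = 486948 + 150360 = 637308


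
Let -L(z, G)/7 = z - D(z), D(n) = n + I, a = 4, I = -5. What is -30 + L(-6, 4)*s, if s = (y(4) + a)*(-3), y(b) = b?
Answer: 810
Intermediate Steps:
D(n) = -5 + n (D(n) = n - 5 = -5 + n)
L(z, G) = -35 (L(z, G) = -7*(z - (-5 + z)) = -7*(z + (5 - z)) = -7*5 = -35)
s = -24 (s = (4 + 4)*(-3) = 8*(-3) = -24)
-30 + L(-6, 4)*s = -30 - 35*(-24) = -30 + 840 = 810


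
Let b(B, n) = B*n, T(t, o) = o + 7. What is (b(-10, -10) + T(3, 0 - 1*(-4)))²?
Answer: 12321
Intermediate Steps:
T(t, o) = 7 + o
(b(-10, -10) + T(3, 0 - 1*(-4)))² = (-10*(-10) + (7 + (0 - 1*(-4))))² = (100 + (7 + (0 + 4)))² = (100 + (7 + 4))² = (100 + 11)² = 111² = 12321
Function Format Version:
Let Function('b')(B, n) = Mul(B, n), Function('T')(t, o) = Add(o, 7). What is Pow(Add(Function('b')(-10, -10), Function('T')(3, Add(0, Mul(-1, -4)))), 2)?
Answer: 12321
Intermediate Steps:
Function('T')(t, o) = Add(7, o)
Pow(Add(Function('b')(-10, -10), Function('T')(3, Add(0, Mul(-1, -4)))), 2) = Pow(Add(Mul(-10, -10), Add(7, Add(0, Mul(-1, -4)))), 2) = Pow(Add(100, Add(7, Add(0, 4))), 2) = Pow(Add(100, Add(7, 4)), 2) = Pow(Add(100, 11), 2) = Pow(111, 2) = 12321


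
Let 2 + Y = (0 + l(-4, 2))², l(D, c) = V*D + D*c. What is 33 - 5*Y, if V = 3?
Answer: -1957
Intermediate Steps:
l(D, c) = 3*D + D*c
Y = 398 (Y = -2 + (0 - 4*(3 + 2))² = -2 + (0 - 4*5)² = -2 + (0 - 20)² = -2 + (-20)² = -2 + 400 = 398)
33 - 5*Y = 33 - 5*398 = 33 - 1990 = -1957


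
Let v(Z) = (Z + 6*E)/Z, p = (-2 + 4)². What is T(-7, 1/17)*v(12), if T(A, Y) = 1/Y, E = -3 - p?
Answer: -85/2 ≈ -42.500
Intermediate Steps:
p = 4 (p = 2² = 4)
E = -7 (E = -3 - 1*4 = -3 - 4 = -7)
v(Z) = (-42 + Z)/Z (v(Z) = (Z + 6*(-7))/Z = (Z - 42)/Z = (-42 + Z)/Z)
T(-7, 1/17)*v(12) = ((-42 + 12)/12)/(1/17) = ((1/12)*(-30))/(1/17) = 17*(-5/2) = -85/2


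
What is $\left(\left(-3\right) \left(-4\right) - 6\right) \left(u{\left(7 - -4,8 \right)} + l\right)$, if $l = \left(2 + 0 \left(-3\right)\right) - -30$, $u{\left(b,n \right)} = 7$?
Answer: $234$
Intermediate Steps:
$l = 32$ ($l = \left(2 + 0\right) + 30 = 2 + 30 = 32$)
$\left(\left(-3\right) \left(-4\right) - 6\right) \left(u{\left(7 - -4,8 \right)} + l\right) = \left(\left(-3\right) \left(-4\right) - 6\right) \left(7 + 32\right) = \left(12 - 6\right) 39 = 6 \cdot 39 = 234$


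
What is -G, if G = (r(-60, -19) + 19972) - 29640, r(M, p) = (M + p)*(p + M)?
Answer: 3427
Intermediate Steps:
r(M, p) = (M + p)² (r(M, p) = (M + p)*(M + p) = (M + p)²)
G = -3427 (G = ((-60 - 19)² + 19972) - 29640 = ((-79)² + 19972) - 29640 = (6241 + 19972) - 29640 = 26213 - 29640 = -3427)
-G = -1*(-3427) = 3427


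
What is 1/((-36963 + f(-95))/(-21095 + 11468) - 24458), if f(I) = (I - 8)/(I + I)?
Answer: -1829130/44729838673 ≈ -4.0893e-5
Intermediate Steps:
f(I) = (-8 + I)/(2*I) (f(I) = (-8 + I)/((2*I)) = (-8 + I)*(1/(2*I)) = (-8 + I)/(2*I))
1/((-36963 + f(-95))/(-21095 + 11468) - 24458) = 1/((-36963 + (1/2)*(-8 - 95)/(-95))/(-21095 + 11468) - 24458) = 1/((-36963 + (1/2)*(-1/95)*(-103))/(-9627) - 24458) = 1/((-36963 + 103/190)*(-1/9627) - 24458) = 1/(-7022867/190*(-1/9627) - 24458) = 1/(7022867/1829130 - 24458) = 1/(-44729838673/1829130) = -1829130/44729838673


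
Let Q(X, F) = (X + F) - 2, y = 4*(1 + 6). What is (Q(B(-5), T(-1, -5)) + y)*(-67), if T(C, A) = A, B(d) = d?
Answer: -1072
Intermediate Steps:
y = 28 (y = 4*7 = 28)
Q(X, F) = -2 + F + X (Q(X, F) = (F + X) - 2 = -2 + F + X)
(Q(B(-5), T(-1, -5)) + y)*(-67) = ((-2 - 5 - 5) + 28)*(-67) = (-12 + 28)*(-67) = 16*(-67) = -1072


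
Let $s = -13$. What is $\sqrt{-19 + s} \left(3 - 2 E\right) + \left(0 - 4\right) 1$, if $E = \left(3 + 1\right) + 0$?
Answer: $-4 - 20 i \sqrt{2} \approx -4.0 - 28.284 i$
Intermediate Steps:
$E = 4$ ($E = 4 + 0 = 4$)
$\sqrt{-19 + s} \left(3 - 2 E\right) + \left(0 - 4\right) 1 = \sqrt{-19 - 13} \left(3 - 8\right) + \left(0 - 4\right) 1 = \sqrt{-32} \left(3 - 8\right) - 4 = 4 i \sqrt{2} \left(-5\right) - 4 = - 20 i \sqrt{2} - 4 = -4 - 20 i \sqrt{2}$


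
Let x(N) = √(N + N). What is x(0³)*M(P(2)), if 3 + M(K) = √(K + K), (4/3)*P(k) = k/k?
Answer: 0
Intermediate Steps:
P(k) = ¾ (P(k) = 3*(k/k)/4 = (¾)*1 = ¾)
x(N) = √2*√N (x(N) = √(2*N) = √2*√N)
M(K) = -3 + √2*√K (M(K) = -3 + √(K + K) = -3 + √(2*K) = -3 + √2*√K)
x(0³)*M(P(2)) = (√2*√(0³))*(-3 + √2*√(¾)) = (√2*√0)*(-3 + √2*(√3/2)) = (√2*0)*(-3 + √6/2) = 0*(-3 + √6/2) = 0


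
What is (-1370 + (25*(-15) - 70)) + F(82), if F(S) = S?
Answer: -1733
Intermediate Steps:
(-1370 + (25*(-15) - 70)) + F(82) = (-1370 + (25*(-15) - 70)) + 82 = (-1370 + (-375 - 70)) + 82 = (-1370 - 445) + 82 = -1815 + 82 = -1733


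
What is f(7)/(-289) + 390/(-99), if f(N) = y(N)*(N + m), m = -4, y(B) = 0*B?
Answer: -130/33 ≈ -3.9394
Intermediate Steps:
y(B) = 0
f(N) = 0 (f(N) = 0*(N - 4) = 0*(-4 + N) = 0)
f(7)/(-289) + 390/(-99) = 0/(-289) + 390/(-99) = 0*(-1/289) + 390*(-1/99) = 0 - 130/33 = -130/33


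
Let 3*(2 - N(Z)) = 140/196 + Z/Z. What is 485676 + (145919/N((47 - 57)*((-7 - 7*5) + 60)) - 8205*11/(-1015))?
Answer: 1193453689/2030 ≈ 5.8791e+5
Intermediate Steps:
N(Z) = 10/7 (N(Z) = 2 - (140/196 + Z/Z)/3 = 2 - (140*(1/196) + 1)/3 = 2 - (5/7 + 1)/3 = 2 - ⅓*12/7 = 2 - 4/7 = 10/7)
485676 + (145919/N((47 - 57)*((-7 - 7*5) + 60)) - 8205*11/(-1015)) = 485676 + (145919/(10/7) - 8205*11/(-1015)) = 485676 + (145919*(7/10) - 90255*(-1/1015)) = 485676 + (1021433/10 + 18051/203) = 485676 + 207531409/2030 = 1193453689/2030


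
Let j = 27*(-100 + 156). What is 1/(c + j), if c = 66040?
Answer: 1/67552 ≈ 1.4803e-5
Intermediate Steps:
j = 1512 (j = 27*56 = 1512)
1/(c + j) = 1/(66040 + 1512) = 1/67552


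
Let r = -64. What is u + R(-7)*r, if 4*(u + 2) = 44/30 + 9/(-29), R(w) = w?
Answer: 776543/1740 ≈ 446.29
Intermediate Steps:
u = -2977/1740 (u = -2 + (44/30 + 9/(-29))/4 = -2 + (44*(1/30) + 9*(-1/29))/4 = -2 + (22/15 - 9/29)/4 = -2 + (¼)*(503/435) = -2 + 503/1740 = -2977/1740 ≈ -1.7109)
u + R(-7)*r = -2977/1740 - 7*(-64) = -2977/1740 + 448 = 776543/1740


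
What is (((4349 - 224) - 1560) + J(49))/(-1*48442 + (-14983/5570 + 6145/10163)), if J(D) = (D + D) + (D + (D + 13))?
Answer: -157030342340/2742318420799 ≈ -0.057262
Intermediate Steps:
J(D) = 13 + 4*D (J(D) = 2*D + (D + (13 + D)) = 2*D + (13 + 2*D) = 13 + 4*D)
(((4349 - 224) - 1560) + J(49))/(-1*48442 + (-14983/5570 + 6145/10163)) = (((4349 - 224) - 1560) + (13 + 4*49))/(-1*48442 + (-14983/5570 + 6145/10163)) = ((4125 - 1560) + (13 + 196))/(-48442 + (-14983*1/5570 + 6145*(1/10163))) = (2565 + 209)/(-48442 + (-14983/5570 + 6145/10163)) = 2774/(-48442 - 118044579/56607910) = 2774/(-2742318420799/56607910) = 2774*(-56607910/2742318420799) = -157030342340/2742318420799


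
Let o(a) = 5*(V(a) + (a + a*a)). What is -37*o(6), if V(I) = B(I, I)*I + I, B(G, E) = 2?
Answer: -11100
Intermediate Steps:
V(I) = 3*I (V(I) = 2*I + I = 3*I)
o(a) = 5*a² + 20*a (o(a) = 5*(3*a + (a + a*a)) = 5*(3*a + (a + a²)) = 5*(a² + 4*a) = 5*a² + 20*a)
-37*o(6) = -185*6*(4 + 6) = -185*6*10 = -37*300 = -11100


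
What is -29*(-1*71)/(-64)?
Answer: -2059/64 ≈ -32.172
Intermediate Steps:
-29*(-1*71)/(-64) = -(-2059)*(-1)/64 = -29*71/64 = -2059/64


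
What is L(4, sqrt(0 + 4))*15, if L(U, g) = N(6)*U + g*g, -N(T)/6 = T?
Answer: -2100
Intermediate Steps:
N(T) = -6*T
L(U, g) = g**2 - 36*U (L(U, g) = (-6*6)*U + g*g = -36*U + g**2 = g**2 - 36*U)
L(4, sqrt(0 + 4))*15 = ((sqrt(0 + 4))**2 - 36*4)*15 = ((sqrt(4))**2 - 144)*15 = (2**2 - 144)*15 = (4 - 144)*15 = -140*15 = -2100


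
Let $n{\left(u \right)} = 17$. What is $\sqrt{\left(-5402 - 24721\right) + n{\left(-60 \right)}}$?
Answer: $i \sqrt{30106} \approx 173.51 i$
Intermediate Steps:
$\sqrt{\left(-5402 - 24721\right) + n{\left(-60 \right)}} = \sqrt{\left(-5402 - 24721\right) + 17} = \sqrt{-30123 + 17} = \sqrt{-30106} = i \sqrt{30106}$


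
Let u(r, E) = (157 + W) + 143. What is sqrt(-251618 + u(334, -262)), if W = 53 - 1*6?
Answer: 3*I*sqrt(27919) ≈ 501.27*I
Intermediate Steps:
W = 47 (W = 53 - 6 = 47)
u(r, E) = 347 (u(r, E) = (157 + 47) + 143 = 204 + 143 = 347)
sqrt(-251618 + u(334, -262)) = sqrt(-251618 + 347) = sqrt(-251271) = 3*I*sqrt(27919)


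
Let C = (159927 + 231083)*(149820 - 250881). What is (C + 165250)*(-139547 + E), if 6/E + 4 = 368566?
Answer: 338726714405106612480/61427 ≈ 5.5143e+15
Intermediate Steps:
E = 1/61427 (E = 6/(-4 + 368566) = 6/368562 = 6*(1/368562) = 1/61427 ≈ 1.6279e-5)
C = -39515861610 (C = 391010*(-101061) = -39515861610)
(C + 165250)*(-139547 + E) = (-39515861610 + 165250)*(-139547 + 1/61427) = -39515696360*(-8571953568/61427) = 338726714405106612480/61427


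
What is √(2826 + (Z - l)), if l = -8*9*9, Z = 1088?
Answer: √4562 ≈ 67.543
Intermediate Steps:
l = -648 (l = -72*9 = -648)
√(2826 + (Z - l)) = √(2826 + (1088 - 1*(-648))) = √(2826 + (1088 + 648)) = √(2826 + 1736) = √4562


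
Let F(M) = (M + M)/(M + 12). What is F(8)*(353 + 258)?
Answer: 2444/5 ≈ 488.80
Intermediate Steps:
F(M) = 2*M/(12 + M) (F(M) = (2*M)/(12 + M) = 2*M/(12 + M))
F(8)*(353 + 258) = (2*8/(12 + 8))*(353 + 258) = (2*8/20)*611 = (2*8*(1/20))*611 = (⅘)*611 = 2444/5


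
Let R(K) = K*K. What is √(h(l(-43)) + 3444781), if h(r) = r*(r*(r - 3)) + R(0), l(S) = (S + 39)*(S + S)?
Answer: 3*√4866373 ≈ 6618.0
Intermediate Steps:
l(S) = 2*S*(39 + S) (l(S) = (39 + S)*(2*S) = 2*S*(39 + S))
R(K) = K²
h(r) = r²*(-3 + r) (h(r) = r*(r*(r - 3)) + 0² = r*(r*(-3 + r)) + 0 = r²*(-3 + r) + 0 = r²*(-3 + r))
√(h(l(-43)) + 3444781) = √((2*(-43)*(39 - 43))²*(-3 + 2*(-43)*(39 - 43)) + 3444781) = √((2*(-43)*(-4))²*(-3 + 2*(-43)*(-4)) + 3444781) = √(344²*(-3 + 344) + 3444781) = √(118336*341 + 3444781) = √(40352576 + 3444781) = √43797357 = 3*√4866373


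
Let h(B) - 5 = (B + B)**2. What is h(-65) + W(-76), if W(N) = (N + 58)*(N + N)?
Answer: 19641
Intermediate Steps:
h(B) = 5 + 4*B**2 (h(B) = 5 + (B + B)**2 = 5 + (2*B)**2 = 5 + 4*B**2)
W(N) = 2*N*(58 + N) (W(N) = (58 + N)*(2*N) = 2*N*(58 + N))
h(-65) + W(-76) = (5 + 4*(-65)**2) + 2*(-76)*(58 - 76) = (5 + 4*4225) + 2*(-76)*(-18) = (5 + 16900) + 2736 = 16905 + 2736 = 19641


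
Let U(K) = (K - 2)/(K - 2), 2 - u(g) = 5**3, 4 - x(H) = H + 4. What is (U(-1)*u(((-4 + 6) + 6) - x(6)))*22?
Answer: -2706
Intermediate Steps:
x(H) = -H (x(H) = 4 - (H + 4) = 4 - (4 + H) = 4 + (-4 - H) = -H)
u(g) = -123 (u(g) = 2 - 1*5**3 = 2 - 1*125 = 2 - 125 = -123)
U(K) = 1 (U(K) = (-2 + K)/(-2 + K) = 1)
(U(-1)*u(((-4 + 6) + 6) - x(6)))*22 = (1*(-123))*22 = -123*22 = -2706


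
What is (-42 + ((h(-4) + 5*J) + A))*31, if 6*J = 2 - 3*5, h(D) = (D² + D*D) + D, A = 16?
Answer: -1643/6 ≈ -273.83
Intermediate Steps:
h(D) = D + 2*D² (h(D) = (D² + D²) + D = 2*D² + D = D + 2*D²)
J = -13/6 (J = (2 - 3*5)/6 = (2 - 15)/6 = (⅙)*(-13) = -13/6 ≈ -2.1667)
(-42 + ((h(-4) + 5*J) + A))*31 = (-42 + ((-4*(1 + 2*(-4)) + 5*(-13/6)) + 16))*31 = (-42 + ((-4*(1 - 8) - 65/6) + 16))*31 = (-42 + ((-4*(-7) - 65/6) + 16))*31 = (-42 + ((28 - 65/6) + 16))*31 = (-42 + (103/6 + 16))*31 = (-42 + 199/6)*31 = -53/6*31 = -1643/6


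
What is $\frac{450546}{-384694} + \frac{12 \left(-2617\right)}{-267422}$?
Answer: $- \frac{27101245509}{25718909717} \approx -1.0537$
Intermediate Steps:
$\frac{450546}{-384694} + \frac{12 \left(-2617\right)}{-267422} = 450546 \left(- \frac{1}{384694}\right) - - \frac{15702}{133711} = - \frac{225273}{192347} + \frac{15702}{133711} = - \frac{27101245509}{25718909717}$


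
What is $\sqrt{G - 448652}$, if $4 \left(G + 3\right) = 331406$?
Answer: $\frac{23 i \sqrt{2766}}{2} \approx 604.82 i$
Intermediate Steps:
$G = \frac{165697}{2}$ ($G = -3 + \frac{1}{4} \cdot 331406 = -3 + \frac{165703}{2} = \frac{165697}{2} \approx 82849.0$)
$\sqrt{G - 448652} = \sqrt{\frac{165697}{2} - 448652} = \sqrt{- \frac{731607}{2}} = \frac{23 i \sqrt{2766}}{2}$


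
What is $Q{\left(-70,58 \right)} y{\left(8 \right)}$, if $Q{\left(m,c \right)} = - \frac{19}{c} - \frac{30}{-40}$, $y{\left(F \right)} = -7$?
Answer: $- \frac{343}{116} \approx -2.9569$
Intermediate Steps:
$Q{\left(m,c \right)} = \frac{3}{4} - \frac{19}{c}$ ($Q{\left(m,c \right)} = - \frac{19}{c} - - \frac{3}{4} = - \frac{19}{c} + \frac{3}{4} = \frac{3}{4} - \frac{19}{c}$)
$Q{\left(-70,58 \right)} y{\left(8 \right)} = \left(\frac{3}{4} - \frac{19}{58}\right) \left(-7\right) = \frac{49}{116} \left(-7\right) = - \frac{343}{116}$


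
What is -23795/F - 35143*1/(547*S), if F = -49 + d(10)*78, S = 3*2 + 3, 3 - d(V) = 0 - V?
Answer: -30211156/950139 ≈ -31.797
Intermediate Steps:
d(V) = 3 + V (d(V) = 3 - (0 - V) = 3 - (-1)*V = 3 + V)
S = 9 (S = 6 + 3 = 9)
F = 965 (F = -49 + (3 + 10)*78 = -49 + 13*78 = -49 + 1014 = 965)
-23795/F - 35143*1/(547*S) = -23795/965 - 35143/(547*9) = -23795*1/965 - 35143/4923 = -4759/193 - 35143*1/4923 = -4759/193 - 35143/4923 = -30211156/950139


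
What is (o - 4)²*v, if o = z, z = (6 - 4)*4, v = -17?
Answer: -272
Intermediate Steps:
z = 8 (z = 2*4 = 8)
o = 8
(o - 4)²*v = (8 - 4)²*(-17) = 4²*(-17) = 16*(-17) = -272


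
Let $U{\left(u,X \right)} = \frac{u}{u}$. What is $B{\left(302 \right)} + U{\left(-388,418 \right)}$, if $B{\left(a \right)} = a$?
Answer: $303$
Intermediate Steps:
$U{\left(u,X \right)} = 1$
$B{\left(302 \right)} + U{\left(-388,418 \right)} = 302 + 1 = 303$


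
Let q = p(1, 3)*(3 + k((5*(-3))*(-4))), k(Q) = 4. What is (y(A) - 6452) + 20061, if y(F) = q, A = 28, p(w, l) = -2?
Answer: 13595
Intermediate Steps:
q = -14 (q = -2*(3 + 4) = -2*7 = -14)
y(F) = -14
(y(A) - 6452) + 20061 = (-14 - 6452) + 20061 = -6466 + 20061 = 13595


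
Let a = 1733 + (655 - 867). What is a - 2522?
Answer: -1001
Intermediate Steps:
a = 1521 (a = 1733 - 212 = 1521)
a - 2522 = 1521 - 2522 = -1001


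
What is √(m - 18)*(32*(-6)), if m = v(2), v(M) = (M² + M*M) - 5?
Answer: -192*I*√15 ≈ -743.61*I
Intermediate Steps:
v(M) = -5 + 2*M² (v(M) = (M² + M²) - 5 = 2*M² - 5 = -5 + 2*M²)
m = 3 (m = -5 + 2*2² = -5 + 2*4 = -5 + 8 = 3)
√(m - 18)*(32*(-6)) = √(3 - 18)*(32*(-6)) = √(-15)*(-192) = (I*√15)*(-192) = -192*I*√15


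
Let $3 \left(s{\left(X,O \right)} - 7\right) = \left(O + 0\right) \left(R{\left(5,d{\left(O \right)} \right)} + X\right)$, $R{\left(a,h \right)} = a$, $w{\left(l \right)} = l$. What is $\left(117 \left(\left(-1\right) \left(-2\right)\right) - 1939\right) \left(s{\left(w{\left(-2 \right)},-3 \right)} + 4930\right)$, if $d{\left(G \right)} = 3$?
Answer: $-8412470$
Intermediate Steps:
$s{\left(X,O \right)} = 7 + \frac{O \left(5 + X\right)}{3}$ ($s{\left(X,O \right)} = 7 + \frac{\left(O + 0\right) \left(5 + X\right)}{3} = 7 + \frac{O \left(5 + X\right)}{3}$)
$\left(117 \left(\left(-1\right) \left(-2\right)\right) - 1939\right) \left(s{\left(w{\left(-2 \right)},-3 \right)} + 4930\right) = \left(117 \left(\left(-1\right) \left(-2\right)\right) - 1939\right) \left(\left(7 + \frac{5}{3} \left(-3\right) + \frac{1}{3} \left(-3\right) \left(-2\right)\right) + 4930\right) = \left(117 \cdot 2 - 1939\right) \left(\left(7 - 5 + 2\right) + 4930\right) = \left(234 - 1939\right) \left(4 + 4930\right) = \left(-1705\right) 4934 = -8412470$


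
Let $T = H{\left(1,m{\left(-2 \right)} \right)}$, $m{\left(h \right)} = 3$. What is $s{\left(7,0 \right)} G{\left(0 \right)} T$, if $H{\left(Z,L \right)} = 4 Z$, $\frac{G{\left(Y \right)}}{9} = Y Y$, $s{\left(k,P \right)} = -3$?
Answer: $0$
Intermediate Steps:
$G{\left(Y \right)} = 9 Y^{2}$ ($G{\left(Y \right)} = 9 Y Y = 9 Y^{2}$)
$T = 4$ ($T = 4 \cdot 1 = 4$)
$s{\left(7,0 \right)} G{\left(0 \right)} T = - 3 \cdot 9 \cdot 0^{2} \cdot 4 = - 3 \cdot 9 \cdot 0 \cdot 4 = \left(-3\right) 0 \cdot 4 = 0 \cdot 4 = 0$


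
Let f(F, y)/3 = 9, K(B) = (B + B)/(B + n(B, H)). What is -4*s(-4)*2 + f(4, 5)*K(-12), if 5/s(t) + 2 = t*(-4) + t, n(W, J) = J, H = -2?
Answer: 296/7 ≈ 42.286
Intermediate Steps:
s(t) = 5/(-2 - 3*t) (s(t) = 5/(-2 + (t*(-4) + t)) = 5/(-2 + (-4*t + t)) = 5/(-2 - 3*t))
K(B) = 2*B/(-2 + B) (K(B) = (B + B)/(B - 2) = (2*B)/(-2 + B) = 2*B/(-2 + B))
f(F, y) = 27 (f(F, y) = 3*9 = 27)
-4*s(-4)*2 + f(4, 5)*K(-12) = -(-20)/(2 + 3*(-4))*2 + 27*(2*(-12)/(-2 - 12)) = -(-20)/(2 - 12)*2 + 27*(2*(-12)/(-14)) = -(-20)/(-10)*2 + 27*(2*(-12)*(-1/14)) = -(-20)*(-1)/10*2 + 27*(12/7) = -4*1/2*2 + 324/7 = -2*2 + 324/7 = -4 + 324/7 = 296/7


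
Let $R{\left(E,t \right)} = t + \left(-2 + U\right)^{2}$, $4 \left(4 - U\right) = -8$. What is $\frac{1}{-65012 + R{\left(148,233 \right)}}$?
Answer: $- \frac{1}{64763} \approx -1.5441 \cdot 10^{-5}$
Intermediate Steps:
$U = 6$ ($U = 4 - -2 = 4 + 2 = 6$)
$R{\left(E,t \right)} = 16 + t$ ($R{\left(E,t \right)} = t + \left(-2 + 6\right)^{2} = t + 4^{2} = t + 16 = 16 + t$)
$\frac{1}{-65012 + R{\left(148,233 \right)}} = \frac{1}{-65012 + \left(16 + 233\right)} = \frac{1}{-65012 + 249} = \frac{1}{-64763} = - \frac{1}{64763}$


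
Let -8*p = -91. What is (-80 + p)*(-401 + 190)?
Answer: 115839/8 ≈ 14480.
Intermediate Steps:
p = 91/8 (p = -⅛*(-91) = 91/8 ≈ 11.375)
(-80 + p)*(-401 + 190) = (-80 + 91/8)*(-401 + 190) = -549/8*(-211) = 115839/8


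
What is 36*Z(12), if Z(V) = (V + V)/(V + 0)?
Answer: 72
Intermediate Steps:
Z(V) = 2 (Z(V) = (2*V)/V = 2)
36*Z(12) = 36*2 = 72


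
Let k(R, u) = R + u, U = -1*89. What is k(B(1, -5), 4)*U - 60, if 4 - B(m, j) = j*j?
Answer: 1453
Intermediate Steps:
U = -89
B(m, j) = 4 - j² (B(m, j) = 4 - j*j = 4 - j²)
k(B(1, -5), 4)*U - 60 = ((4 - 1*(-5)²) + 4)*(-89) - 60 = ((4 - 1*25) + 4)*(-89) - 60 = ((4 - 25) + 4)*(-89) - 60 = (-21 + 4)*(-89) - 60 = -17*(-89) - 60 = 1513 - 60 = 1453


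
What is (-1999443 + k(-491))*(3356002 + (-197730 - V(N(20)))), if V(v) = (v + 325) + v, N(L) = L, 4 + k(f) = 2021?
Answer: -6307685547382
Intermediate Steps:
k(f) = 2017 (k(f) = -4 + 2021 = 2017)
V(v) = 325 + 2*v (V(v) = (325 + v) + v = 325 + 2*v)
(-1999443 + k(-491))*(3356002 + (-197730 - V(N(20)))) = (-1999443 + 2017)*(3356002 + (-197730 - (325 + 2*20))) = -1997426*(3356002 + (-197730 - (325 + 40))) = -1997426*(3356002 + (-197730 - 1*365)) = -1997426*(3356002 + (-197730 - 365)) = -1997426*(3356002 - 198095) = -1997426*3157907 = -6307685547382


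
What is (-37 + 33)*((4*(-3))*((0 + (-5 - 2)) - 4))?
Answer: -528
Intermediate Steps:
(-37 + 33)*((4*(-3))*((0 + (-5 - 2)) - 4)) = -(-48)*((0 - 7) - 4) = -(-48)*(-7 - 4) = -(-48)*(-11) = -4*132 = -528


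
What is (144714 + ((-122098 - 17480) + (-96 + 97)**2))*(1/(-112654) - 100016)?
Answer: -57879619062705/112654 ≈ -5.1378e+8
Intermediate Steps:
(144714 + ((-122098 - 17480) + (-96 + 97)**2))*(1/(-112654) - 100016) = (144714 + (-139578 + 1**2))*(-1/112654 - 100016) = (144714 + (-139578 + 1))*(-11267202465/112654) = (144714 - 139577)*(-11267202465/112654) = 5137*(-11267202465/112654) = -57879619062705/112654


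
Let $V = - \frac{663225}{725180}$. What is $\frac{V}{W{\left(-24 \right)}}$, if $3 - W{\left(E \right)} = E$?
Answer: $- \frac{44215}{1305324} \approx -0.033873$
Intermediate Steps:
$W{\left(E \right)} = 3 - E$
$V = - \frac{132645}{145036}$ ($V = \left(-663225\right) \frac{1}{725180} = - \frac{132645}{145036} \approx -0.91457$)
$\frac{V}{W{\left(-24 \right)}} = - \frac{132645}{145036 \left(3 - -24\right)} = - \frac{132645}{145036 \left(3 + 24\right)} = - \frac{132645}{145036 \cdot 27} = \left(- \frac{132645}{145036}\right) \frac{1}{27} = - \frac{44215}{1305324}$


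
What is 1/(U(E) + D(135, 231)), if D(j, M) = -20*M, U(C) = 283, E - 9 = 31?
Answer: -1/4337 ≈ -0.00023057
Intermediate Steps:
E = 40 (E = 9 + 31 = 40)
1/(U(E) + D(135, 231)) = 1/(283 - 20*231) = 1/(283 - 4620) = 1/(-4337) = -1/4337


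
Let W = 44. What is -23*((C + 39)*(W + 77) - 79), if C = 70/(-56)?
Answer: -412965/4 ≈ -1.0324e+5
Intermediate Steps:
C = -5/4 (C = 70*(-1/56) = -5/4 ≈ -1.2500)
-23*((C + 39)*(W + 77) - 79) = -23*((-5/4 + 39)*(44 + 77) - 79) = -23*((151/4)*121 - 79) = -23*(18271/4 - 79) = -23*17955/4 = -412965/4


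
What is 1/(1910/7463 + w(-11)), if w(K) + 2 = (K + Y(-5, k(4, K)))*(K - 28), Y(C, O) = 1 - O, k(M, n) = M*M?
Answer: 7463/7554466 ≈ 0.00098789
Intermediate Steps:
k(M, n) = M²
w(K) = -2 + (-28 + K)*(-15 + K) (w(K) = -2 + (K + (1 - 1*4²))*(K - 28) = -2 + (K + (1 - 1*16))*(-28 + K) = -2 + (K + (1 - 16))*(-28 + K) = -2 + (K - 15)*(-28 + K) = -2 + (-15 + K)*(-28 + K) = -2 + (-28 + K)*(-15 + K))
1/(1910/7463 + w(-11)) = 1/(1910/7463 + (418 + (-11)² - 43*(-11))) = 1/(1910*(1/7463) + (418 + 121 + 473)) = 1/(1910/7463 + 1012) = 1/(7554466/7463) = 7463/7554466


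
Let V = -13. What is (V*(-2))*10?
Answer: 260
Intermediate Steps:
(V*(-2))*10 = -13*(-2)*10 = 26*10 = 260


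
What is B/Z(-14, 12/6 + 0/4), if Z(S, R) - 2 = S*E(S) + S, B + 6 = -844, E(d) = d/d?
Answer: 425/13 ≈ 32.692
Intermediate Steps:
E(d) = 1
B = -850 (B = -6 - 844 = -850)
Z(S, R) = 2 + 2*S (Z(S, R) = 2 + (S*1 + S) = 2 + (S + S) = 2 + 2*S)
B/Z(-14, 12/6 + 0/4) = -850/(2 + 2*(-14)) = -850/(2 - 28) = -850/(-26) = -850*(-1/26) = 425/13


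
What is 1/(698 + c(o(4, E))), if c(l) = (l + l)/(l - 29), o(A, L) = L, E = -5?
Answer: 17/11871 ≈ 0.0014321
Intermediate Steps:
c(l) = 2*l/(-29 + l) (c(l) = (2*l)/(-29 + l) = 2*l/(-29 + l))
1/(698 + c(o(4, E))) = 1/(698 + 2*(-5)/(-29 - 5)) = 1/(698 + 2*(-5)/(-34)) = 1/(698 + 2*(-5)*(-1/34)) = 1/(698 + 5/17) = 1/(11871/17) = 17/11871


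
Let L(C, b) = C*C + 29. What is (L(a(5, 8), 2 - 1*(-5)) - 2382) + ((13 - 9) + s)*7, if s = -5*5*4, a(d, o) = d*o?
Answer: -1425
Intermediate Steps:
L(C, b) = 29 + C² (L(C, b) = C² + 29 = 29 + C²)
s = -100 (s = -25*4 = -100)
(L(a(5, 8), 2 - 1*(-5)) - 2382) + ((13 - 9) + s)*7 = ((29 + (5*8)²) - 2382) + ((13 - 9) - 100)*7 = ((29 + 40²) - 2382) + (4 - 100)*7 = ((29 + 1600) - 2382) - 96*7 = (1629 - 2382) - 672 = -753 - 672 = -1425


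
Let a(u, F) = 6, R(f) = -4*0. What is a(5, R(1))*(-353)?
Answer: -2118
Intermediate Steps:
R(f) = 0
a(5, R(1))*(-353) = 6*(-353) = -2118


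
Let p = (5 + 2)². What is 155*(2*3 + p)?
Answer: 8525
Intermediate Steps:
p = 49 (p = 7² = 49)
155*(2*3 + p) = 155*(2*3 + 49) = 155*(6 + 49) = 155*55 = 8525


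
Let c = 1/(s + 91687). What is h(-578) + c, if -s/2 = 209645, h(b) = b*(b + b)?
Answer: 218893841303/327603 ≈ 6.6817e+5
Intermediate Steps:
h(b) = 2*b² (h(b) = b*(2*b) = 2*b²)
s = -419290 (s = -2*209645 = -419290)
c = -1/327603 (c = 1/(-419290 + 91687) = 1/(-327603) = -1/327603 ≈ -3.0525e-6)
h(-578) + c = 2*(-578)² - 1/327603 = 2*334084 - 1/327603 = 668168 - 1/327603 = 218893841303/327603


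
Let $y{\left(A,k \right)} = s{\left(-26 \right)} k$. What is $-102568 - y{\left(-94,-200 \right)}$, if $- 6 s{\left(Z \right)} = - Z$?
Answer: $- \frac{310304}{3} \approx -1.0343 \cdot 10^{5}$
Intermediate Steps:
$s{\left(Z \right)} = \frac{Z}{6}$ ($s{\left(Z \right)} = - \frac{\left(-1\right) Z}{6} = \frac{Z}{6}$)
$y{\left(A,k \right)} = - \frac{13 k}{3}$ ($y{\left(A,k \right)} = \frac{1}{6} \left(-26\right) k = - \frac{13 k}{3}$)
$-102568 - y{\left(-94,-200 \right)} = -102568 - \left(- \frac{13}{3}\right) \left(-200\right) = -102568 - \frac{2600}{3} = - \frac{310304}{3}$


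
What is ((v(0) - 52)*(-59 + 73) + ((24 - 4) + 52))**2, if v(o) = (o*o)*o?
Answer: 430336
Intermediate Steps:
v(o) = o**3 (v(o) = o**2*o = o**3)
((v(0) - 52)*(-59 + 73) + ((24 - 4) + 52))**2 = ((0**3 - 52)*(-59 + 73) + ((24 - 4) + 52))**2 = ((0 - 52)*14 + (20 + 52))**2 = (-52*14 + 72)**2 = (-728 + 72)**2 = (-656)**2 = 430336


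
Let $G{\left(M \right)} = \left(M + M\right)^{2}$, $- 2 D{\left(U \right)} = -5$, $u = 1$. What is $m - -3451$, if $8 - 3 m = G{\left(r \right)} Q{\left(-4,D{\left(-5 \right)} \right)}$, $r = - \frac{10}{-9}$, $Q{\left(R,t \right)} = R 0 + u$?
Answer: $\frac{838841}{243} \approx 3452.0$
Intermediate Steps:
$D{\left(U \right)} = \frac{5}{2}$ ($D{\left(U \right)} = \left(- \frac{1}{2}\right) \left(-5\right) = \frac{5}{2}$)
$Q{\left(R,t \right)} = 1$ ($Q{\left(R,t \right)} = R 0 + 1 = 0 + 1 = 1$)
$r = \frac{10}{9}$ ($r = \left(-10\right) \left(- \frac{1}{9}\right) = \frac{10}{9} \approx 1.1111$)
$G{\left(M \right)} = 4 M^{2}$ ($G{\left(M \right)} = \left(2 M\right)^{2} = 4 M^{2}$)
$m = \frac{248}{243}$ ($m = \frac{8}{3} - \frac{4 \left(\frac{10}{9}\right)^{2} \cdot 1}{3} = \frac{8}{3} - \frac{4 \cdot \frac{100}{81} \cdot 1}{3} = \frac{8}{3} - \frac{\frac{400}{81} \cdot 1}{3} = \frac{8}{3} - \frac{400}{243} = \frac{248}{243} \approx 1.0206$)
$m - -3451 = \frac{248}{243} - -3451 = \frac{248}{243} + 3451 = \frac{838841}{243}$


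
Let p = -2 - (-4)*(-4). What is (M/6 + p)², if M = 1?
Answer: 11449/36 ≈ 318.03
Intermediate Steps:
p = -18 (p = -2 - 1*16 = -2 - 16 = -18)
(M/6 + p)² = (1/6 - 18)² = (1*(⅙) - 18)² = (⅙ - 18)² = (-107/6)² = 11449/36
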